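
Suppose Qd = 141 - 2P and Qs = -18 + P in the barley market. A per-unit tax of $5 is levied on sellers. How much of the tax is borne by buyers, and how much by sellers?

Buyers bear 5/3, sellers bear 10/3

Pre-tax equilibrium: P* = 53, Q* = 35.
Tax on sellers shifts supply to Qs = -18 + 1(P − 5) = -23 + P.
141 - 2P = -23 + P gives buyer price Pb = 164/3; sellers receive Ps = 164/3 − 5 = 149/3.
New quantity: Q = 141 − 2(164/3) = 95/3.
Buyer burden = 164/3 − 53 = 5/3; seller burden = 53 − 149/3 = 10/3.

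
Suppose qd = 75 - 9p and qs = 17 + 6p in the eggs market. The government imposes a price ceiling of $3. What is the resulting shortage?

Equilibrium price would be p* = 58/15, so the ceiling at 3 binds.
At p = 3: qd = 75 − 9(3) = 48, qs = 17 + 6(3) = 35.
Shortage = 48 − 35 = 13.

Shortage = 13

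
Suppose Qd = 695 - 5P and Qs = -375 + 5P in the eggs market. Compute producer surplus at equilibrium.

Equilibrium: 695 - 5P = -375 + 5P gives P* = 107, Q* = 160.
Supply starts at P = 75 (where Qs = 0).
PS = ½(107 − 75)(160) = 2560.

Producer surplus = 2560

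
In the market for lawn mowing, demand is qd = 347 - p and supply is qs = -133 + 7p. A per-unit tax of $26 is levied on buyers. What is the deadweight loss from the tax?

Deadweight loss = 295.75

Pre-tax equilibrium: p* = 60, q* = 287.
Tax on buyers shifts demand to qd = 347 − 1(p + 26) = 321 - p.
321 - p = -133 + 7p gives seller price ps = 56.75; buyers pay pb = 56.75 + 26 = 82.75.
New quantity: q = 347 − 1(82.75) = 264.25.
DWL = ½ × 26 × (287 − 264.25) = 295.75.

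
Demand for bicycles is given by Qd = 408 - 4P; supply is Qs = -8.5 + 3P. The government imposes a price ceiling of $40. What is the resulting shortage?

Equilibrium price would be P* = 59.5, so the ceiling at 40 binds.
At P = 40: Qd = 408 − 4(40) = 248, Qs = -8.5 + 3(40) = 111.5.
Shortage = 248 − 111.5 = 136.5.

Shortage = 136.5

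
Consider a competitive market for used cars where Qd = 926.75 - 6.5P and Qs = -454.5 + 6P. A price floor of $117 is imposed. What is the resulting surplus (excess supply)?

Equilibrium price would be P* = 110.5, so the floor at 117 binds.
At P = 117: Qd = 166.25, Qs = 247.5.
Surplus = 247.5 − 166.25 = 81.25.

Surplus = 81.25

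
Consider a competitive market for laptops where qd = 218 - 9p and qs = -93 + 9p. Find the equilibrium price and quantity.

Set qd = qs: 218 - 9p = -93 + 9p.
311 = 18p, so p* = 311/18.
q* = 218 − 9(311/18) = 62.5.

p* = 311/18, q* = 62.5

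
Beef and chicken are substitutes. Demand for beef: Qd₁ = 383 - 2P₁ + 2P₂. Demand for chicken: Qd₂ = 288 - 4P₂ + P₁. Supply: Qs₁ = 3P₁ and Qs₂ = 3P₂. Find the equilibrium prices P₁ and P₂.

Market 1: 383 - 2P₁ + 2P₂ = 3P₁ → 5P₁ - 2P₂ = 383.
Market 2: 7P₂ - P₁ = 288.
Eliminating P₂: 7×(1) + 2×(2) gives 33P₁ = 3257, so P₁ = 3257/33.
Back-substitute into (2): P₂ = (288 + 1×3257/33) / 7 = 1823/33.

P₁ = 3257/33, P₂ = 1823/33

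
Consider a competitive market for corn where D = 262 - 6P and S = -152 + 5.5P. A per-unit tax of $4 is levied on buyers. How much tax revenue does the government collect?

Tax revenue = 3176/23

Pre-tax equilibrium: P* = 36, Q* = 46.
Tax on buyers shifts demand to D = 262 − 6(P + 4) = 238 - 6P.
238 - 6P = -152 + 5.5P gives seller price Ps = 780/23; buyers pay Pb = 780/23 + 4 = 872/23.
New quantity: Q = 262 − 6(872/23) = 794/23.
Revenue = 4 × 794/23 = 3176/23.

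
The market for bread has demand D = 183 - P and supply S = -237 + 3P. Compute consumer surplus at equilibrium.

Equilibrium: 183 - P = -237 + 3P gives P* = 105, Q* = 78.
Demand choke price (D = 0): P = 183.
CS = ½(183 − 105)(78) = 3042.

Consumer surplus = 3042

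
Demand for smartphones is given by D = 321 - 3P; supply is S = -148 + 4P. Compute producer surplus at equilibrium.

Equilibrium: 321 - 3P = -148 + 4P gives P* = 67, Q* = 120.
Supply starts at P = 37 (where S = 0).
PS = ½(67 − 37)(120) = 1800.

Producer surplus = 1800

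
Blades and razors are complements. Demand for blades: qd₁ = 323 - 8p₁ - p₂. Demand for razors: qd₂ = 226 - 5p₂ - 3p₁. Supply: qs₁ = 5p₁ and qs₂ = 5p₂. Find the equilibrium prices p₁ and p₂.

Market 1: 323 - 8p₁ - p₂ = 5p₁ → 13p₁ + p₂ = 323.
Market 2: 10p₂ + 3p₁ = 226.
Eliminating p₂: 10×(1) − 1×(2) gives 127p₁ = 3004, so p₁ = 3004/127.
Back-substitute into (2): p₂ = (226 − 3×3004/127) / 10 = 1969/127.

p₁ = 3004/127, p₂ = 1969/127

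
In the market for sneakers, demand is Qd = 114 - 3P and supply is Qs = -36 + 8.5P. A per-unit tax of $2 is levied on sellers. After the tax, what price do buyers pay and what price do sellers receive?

Buyers pay 334/23, sellers receive 288/23

Pre-tax equilibrium: P* = 300/23, Q* = 1722/23.
Tax on sellers shifts supply to Qs = -36 + 8.5(P − 2) = -53 + 8.5P.
114 - 3P = -53 + 8.5P gives buyer price Pb = 334/23; sellers receive Ps = 334/23 − 2 = 288/23.
New quantity: Q = 114 − 3(334/23) = 1620/23.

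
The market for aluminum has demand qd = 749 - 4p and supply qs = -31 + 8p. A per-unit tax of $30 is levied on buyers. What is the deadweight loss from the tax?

Deadweight loss = 1200

Pre-tax equilibrium: p* = 65, q* = 489.
Tax on buyers shifts demand to qd = 749 − 4(p + 30) = 629 - 4p.
629 - 4p = -31 + 8p gives seller price ps = 55; buyers pay pb = 55 + 30 = 85.
New quantity: q = 749 − 4(85) = 409.
DWL = ½ × 30 × (489 − 409) = 1200.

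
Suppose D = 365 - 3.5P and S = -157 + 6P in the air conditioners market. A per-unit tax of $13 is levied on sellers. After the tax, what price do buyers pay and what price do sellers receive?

Buyers pay 1200/19, sellers receive 953/19

Pre-tax equilibrium: P* = 1044/19, Q* = 3281/19.
Tax on sellers shifts supply to S = -157 + 6(P − 13) = -235 + 6P.
365 - 3.5P = -235 + 6P gives buyer price Pb = 1200/19; sellers receive Ps = 1200/19 − 13 = 953/19.
New quantity: Q = 365 − 3.5(1200/19) = 2735/19.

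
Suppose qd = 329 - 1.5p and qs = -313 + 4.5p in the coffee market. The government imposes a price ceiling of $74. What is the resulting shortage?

Shortage = 198

Equilibrium price would be p* = 107, so the ceiling at 74 binds.
At p = 74: qd = 329 − 1.5(74) = 218, qs = -313 + 4.5(74) = 20.
Shortage = 218 − 20 = 198.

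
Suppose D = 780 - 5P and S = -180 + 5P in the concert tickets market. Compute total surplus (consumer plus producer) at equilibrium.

Equilibrium: 780 - 5P = -180 + 5P gives P* = 96, Q* = 300.
Demand choke price: P = 156; supply starts at P = 36.
CS = ½(156 − 96)(300) = 9000; PS = ½(96 − 36)(300) = 9000.

Total surplus = 18000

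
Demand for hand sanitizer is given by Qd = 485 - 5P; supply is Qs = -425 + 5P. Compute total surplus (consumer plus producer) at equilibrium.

Total surplus = 180

Equilibrium: 485 - 5P = -425 + 5P gives P* = 91, Q* = 30.
Demand choke price: P = 97; supply starts at P = 85.
CS = ½(97 − 91)(30) = 90; PS = ½(91 − 85)(30) = 90.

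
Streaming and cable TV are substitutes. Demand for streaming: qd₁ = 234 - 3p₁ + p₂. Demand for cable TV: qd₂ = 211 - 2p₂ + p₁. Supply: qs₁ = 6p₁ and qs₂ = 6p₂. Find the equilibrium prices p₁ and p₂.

Market 1: 234 - 3p₁ + p₂ = 6p₁ → 9p₁ - p₂ = 234.
Market 2: 8p₂ - p₁ = 211.
Eliminating p₂: 8×(1) + 1×(2) gives 71p₁ = 2083, so p₁ = 2083/71.
Back-substitute into (2): p₂ = (211 + 1×2083/71) / 8 = 2133/71.

p₁ = 2083/71, p₂ = 2133/71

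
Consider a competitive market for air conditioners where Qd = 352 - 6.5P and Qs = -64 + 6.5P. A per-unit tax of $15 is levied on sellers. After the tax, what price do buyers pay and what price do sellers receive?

Buyers pay $39.5, sellers receive $24.5

Pre-tax equilibrium: P* = 32, Q* = 144.
Tax on sellers shifts supply to Qs = -64 + 6.5(P − 15) = -161.5 + 6.5P.
352 - 6.5P = -161.5 + 6.5P gives buyer price Pb = 39.5; sellers receive Ps = 39.5 − 15 = 24.5.
New quantity: Q = 352 − 6.5(39.5) = 95.25.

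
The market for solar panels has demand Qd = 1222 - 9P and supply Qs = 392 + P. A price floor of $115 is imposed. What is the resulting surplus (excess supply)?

Surplus = 320

Equilibrium price would be P* = 83, so the floor at 115 binds.
At P = 115: Qd = 187, Qs = 507.
Surplus = 507 − 187 = 320.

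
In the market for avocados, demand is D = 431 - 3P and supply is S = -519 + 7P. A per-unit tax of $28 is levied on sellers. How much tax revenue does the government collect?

Pre-tax equilibrium: P* = 95, Q* = 146.
Tax on sellers shifts supply to S = -519 + 7(P − 28) = -715 + 7P.
431 - 3P = -715 + 7P gives buyer price Pb = 114.6; sellers receive Ps = 114.6 − 28 = 86.6.
New quantity: Q = 431 − 3(114.6) = 87.2.
Revenue = 28 × 87.2 = 2441.6.

Tax revenue = 2441.6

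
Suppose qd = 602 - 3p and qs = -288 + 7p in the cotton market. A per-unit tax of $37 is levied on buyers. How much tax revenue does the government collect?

Tax revenue = 9520.1

Pre-tax equilibrium: p* = 89, q* = 335.
Tax on buyers shifts demand to qd = 602 − 3(p + 37) = 491 - 3p.
491 - 3p = -288 + 7p gives seller price ps = 77.9; buyers pay pb = 77.9 + 37 = 114.9.
New quantity: q = 602 − 3(114.9) = 257.3.
Revenue = 37 × 257.3 = 9520.1.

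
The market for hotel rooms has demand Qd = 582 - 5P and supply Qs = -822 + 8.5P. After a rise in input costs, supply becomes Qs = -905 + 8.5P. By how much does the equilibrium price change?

ΔP = 166/27

Original equilibrium: P* = 104, Q* = 62.
New equilibrium: 582 - 5P = -905 + 8.5P, so 1487 = 13.5P and P' = 2974/27; Q' = 582 − 5(2974/27) = 844/27.
Change in price: 2974/27 − 104 = 166/27.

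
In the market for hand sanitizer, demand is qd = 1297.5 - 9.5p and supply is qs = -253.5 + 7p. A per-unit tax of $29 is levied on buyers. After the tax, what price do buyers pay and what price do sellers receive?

Buyers pay 3508/33, sellers receive 2551/33

Pre-tax equilibrium: p* = 94, q* = 404.5.
Tax on buyers shifts demand to qd = 1297.5 − 9.5(p + 29) = 1022 - 9.5p.
1022 - 9.5p = -253.5 + 7p gives seller price ps = 2551/33; buyers pay pb = 2551/33 + 29 = 3508/33.
New quantity: q = 1297.5 − 9.5(3508/33) = 18983/66.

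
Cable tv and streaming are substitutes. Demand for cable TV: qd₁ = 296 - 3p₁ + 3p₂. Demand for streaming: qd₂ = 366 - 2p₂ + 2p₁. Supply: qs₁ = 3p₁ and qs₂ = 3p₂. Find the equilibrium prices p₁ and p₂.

p₁ = 1289/12, p₂ = 697/6

Market 1: 296 - 3p₁ + 3p₂ = 3p₁ → 6p₁ - 3p₂ = 296.
Market 2: 5p₂ - 2p₁ = 366.
Eliminating p₂: 5×(1) + 3×(2) gives 24p₁ = 2578, so p₁ = 1289/12.
Back-substitute into (2): p₂ = (366 + 2×1289/12) / 5 = 697/6.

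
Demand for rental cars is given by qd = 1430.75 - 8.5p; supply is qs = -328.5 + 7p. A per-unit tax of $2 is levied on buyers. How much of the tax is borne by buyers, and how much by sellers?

Buyers bear 28/31, sellers bear 34/31

Pre-tax equilibrium: p* = 113.5, q* = 466.
Tax on buyers shifts demand to qd = 1430.75 − 8.5(p + 2) = 1413.75 - 8.5p.
1413.75 - 8.5p = -328.5 + 7p gives seller price ps = 6969/62; buyers pay pb = 6969/62 + 2 = 7093/62.
New quantity: q = 1430.75 − 8.5(7093/62) = 14208/31.
Buyer burden = 7093/62 − 113.5 = 28/31; seller burden = 113.5 − 6969/62 = 34/31.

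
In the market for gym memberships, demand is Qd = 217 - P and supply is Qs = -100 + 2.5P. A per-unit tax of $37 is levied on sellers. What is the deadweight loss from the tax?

Deadweight loss = 6845/14

Pre-tax equilibrium: P* = 634/7, Q* = 885/7.
Tax on sellers shifts supply to Qs = -100 + 2.5(P − 37) = -192.5 + 2.5P.
217 - P = -192.5 + 2.5P gives buyer price Pb = 117; sellers receive Ps = 117 − 37 = 80.
New quantity: Q = 217 − 1(117) = 100.
DWL = ½ × 37 × (885/7 − 100) = 6845/14.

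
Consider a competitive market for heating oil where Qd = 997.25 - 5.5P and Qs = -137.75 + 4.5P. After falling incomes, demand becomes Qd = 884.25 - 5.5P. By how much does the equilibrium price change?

Original equilibrium: P* = 113.5, Q* = 373.
New equilibrium: 884.25 - 5.5P = -137.75 + 4.5P, so 1022 = 10P and P' = 102.2; Q' = 884.25 − 5.5(102.2) = 322.15.
Change in price: 102.2 − 113.5 = -11.3.

ΔP = -11.3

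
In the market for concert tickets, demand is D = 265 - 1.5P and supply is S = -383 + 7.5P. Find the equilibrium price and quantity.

P* = 72, Q* = 157

Set D = S: 265 - 1.5P = -383 + 7.5P.
648 = 9P, so P* = 72.
Q* = 265 − 1.5(72) = 157.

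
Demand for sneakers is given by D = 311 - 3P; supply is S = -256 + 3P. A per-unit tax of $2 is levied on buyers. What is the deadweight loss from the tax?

Deadweight loss = 3

Pre-tax equilibrium: P* = 94.5, Q* = 27.5.
Tax on buyers shifts demand to D = 311 − 3(P + 2) = 305 - 3P.
305 - 3P = -256 + 3P gives seller price Ps = 93.5; buyers pay Pb = 93.5 + 2 = 95.5.
New quantity: Q = 311 − 3(95.5) = 24.5.
DWL = ½ × 2 × (27.5 − 24.5) = 3.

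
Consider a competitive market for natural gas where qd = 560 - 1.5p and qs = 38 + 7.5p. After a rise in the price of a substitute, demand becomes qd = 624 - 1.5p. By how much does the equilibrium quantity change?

Δq = 160/3

Original equilibrium: p* = 58, q* = 473.
New equilibrium: 624 - 1.5p = 38 + 7.5p, so 586 = 9p and p' = 586/9; q' = 624 − 1.5(586/9) = 1579/3.
Change in quantity: 1579/3 − 473 = 160/3.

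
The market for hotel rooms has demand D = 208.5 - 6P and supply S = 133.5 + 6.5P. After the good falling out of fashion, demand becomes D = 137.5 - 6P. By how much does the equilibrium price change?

ΔP = -5.68

Original equilibrium: P* = 6, Q* = 172.5.
New equilibrium: 137.5 - 6P = 133.5 + 6.5P, so 4 = 12.5P and P' = 0.32; Q' = 137.5 − 6(0.32) = 135.58.
Change in price: 0.32 − 6 = -5.68.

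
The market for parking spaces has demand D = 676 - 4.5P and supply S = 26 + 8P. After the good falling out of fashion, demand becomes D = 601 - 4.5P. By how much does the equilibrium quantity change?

Original equilibrium: P* = 52, Q* = 442.
New equilibrium: 601 - 4.5P = 26 + 8P, so 575 = 12.5P and P' = 46; Q' = 601 − 4.5(46) = 394.
Change in quantity: 394 − 442 = -48.

ΔQ = -48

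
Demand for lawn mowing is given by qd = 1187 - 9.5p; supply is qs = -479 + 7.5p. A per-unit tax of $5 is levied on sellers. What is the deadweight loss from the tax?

Pre-tax equilibrium: p* = 98, q* = 256.
Tax on sellers shifts supply to qs = -479 + 7.5(p − 5) = -516.5 + 7.5p.
1187 - 9.5p = -516.5 + 7.5p gives buyer price pb = 3407/34; sellers receive ps = 3407/34 − 5 = 3237/34.
New quantity: q = 1187 − 9.5(3407/34) = 15983/68.
DWL = ½ × 5 × (256 − 15983/68) = 7125/136.

Deadweight loss = 7125/136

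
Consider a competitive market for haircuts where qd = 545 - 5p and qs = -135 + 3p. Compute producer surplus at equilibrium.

Equilibrium: 545 - 5p = -135 + 3p gives p* = 85, q* = 120.
Supply starts at p = 45 (where qs = 0).
PS = ½(85 − 45)(120) = 2400.

Producer surplus = 2400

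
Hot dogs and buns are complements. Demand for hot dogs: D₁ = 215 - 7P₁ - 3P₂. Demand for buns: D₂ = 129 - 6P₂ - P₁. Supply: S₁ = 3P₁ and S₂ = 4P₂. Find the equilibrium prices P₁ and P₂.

P₁ = 1763/97, P₂ = 1075/97

Market 1: 215 - 7P₁ - 3P₂ = 3P₁ → 10P₁ + 3P₂ = 215.
Market 2: 10P₂ + P₁ = 129.
Eliminating P₂: 10×(1) − 3×(2) gives 97P₁ = 1763, so P₁ = 1763/97.
Back-substitute into (2): P₂ = (129 − 1×1763/97) / 10 = 1075/97.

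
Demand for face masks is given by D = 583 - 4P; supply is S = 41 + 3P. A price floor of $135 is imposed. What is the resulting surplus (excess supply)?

Surplus = 403

Equilibrium price would be P* = 542/7, so the floor at 135 binds.
At P = 135: D = 43, S = 446.
Surplus = 446 − 43 = 403.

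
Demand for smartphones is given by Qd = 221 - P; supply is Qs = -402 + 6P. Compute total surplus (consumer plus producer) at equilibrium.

Equilibrium: 221 - P = -402 + 6P gives P* = 89, Q* = 132.
Demand choke price: P = 221; supply starts at P = 67.
CS = ½(221 − 89)(132) = 8712; PS = ½(89 − 67)(132) = 1452.

Total surplus = 10164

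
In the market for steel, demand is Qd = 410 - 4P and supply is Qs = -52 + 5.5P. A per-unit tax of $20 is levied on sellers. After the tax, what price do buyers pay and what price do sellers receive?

Pre-tax equilibrium: P* = 924/19, Q* = 4094/19.
Tax on sellers shifts supply to Qs = -52 + 5.5(P − 20) = -162 + 5.5P.
410 - 4P = -162 + 5.5P gives buyer price Pb = 1144/19; sellers receive Ps = 1144/19 − 20 = 764/19.
New quantity: Q = 410 − 4(1144/19) = 3214/19.

Buyers pay 1144/19, sellers receive 764/19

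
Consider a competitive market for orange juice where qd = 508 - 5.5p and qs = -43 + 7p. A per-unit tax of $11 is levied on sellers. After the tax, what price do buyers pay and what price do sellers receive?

Pre-tax equilibrium: p* = 44.08, q* = 265.56.
Tax on sellers shifts supply to qs = -43 + 7(p − 11) = -120 + 7p.
508 - 5.5p = -120 + 7p gives buyer price pb = 50.24; sellers receive ps = 50.24 − 11 = 39.24.
New quantity: q = 508 − 5.5(50.24) = 231.68.

Buyers pay $50.24, sellers receive $39.24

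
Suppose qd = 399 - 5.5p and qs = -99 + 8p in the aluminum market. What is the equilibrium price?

p* = 332/9

Set qd = qs: 399 - 5.5p = -99 + 8p.
498 = 13.5p, so p* = 332/9.
q* = 399 − 5.5(332/9) = 1765/9.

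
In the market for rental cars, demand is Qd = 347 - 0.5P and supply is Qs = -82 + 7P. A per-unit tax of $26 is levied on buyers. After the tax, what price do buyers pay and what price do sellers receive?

Pre-tax equilibrium: P* = 57.2, Q* = 318.4.
Tax on buyers shifts demand to Qd = 347 − 0.5(P + 26) = 334 - 0.5P.
334 - 0.5P = -82 + 7P gives seller price Ps = 832/15; buyers pay Pb = 832/15 + 26 = 1222/15.
New quantity: Q = 347 − 0.5(1222/15) = 4594/15.

Buyers pay 1222/15, sellers receive 832/15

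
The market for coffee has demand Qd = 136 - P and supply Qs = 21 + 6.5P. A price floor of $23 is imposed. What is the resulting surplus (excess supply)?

Surplus = 57.5

Equilibrium price would be P* = 46/3, so the floor at 23 binds.
At P = 23: Qd = 113, Qs = 170.5.
Surplus = 170.5 − 113 = 57.5.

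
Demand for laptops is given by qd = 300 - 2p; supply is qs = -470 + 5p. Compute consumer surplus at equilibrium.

Equilibrium: 300 - 2p = -470 + 5p gives p* = 110, q* = 80.
Demand choke price (qd = 0): p = 150.
CS = ½(150 − 110)(80) = 1600.

Consumer surplus = 1600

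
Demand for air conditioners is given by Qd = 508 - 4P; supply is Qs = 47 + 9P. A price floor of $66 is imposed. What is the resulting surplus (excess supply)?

Surplus = 397

Equilibrium price would be P* = 461/13, so the floor at 66 binds.
At P = 66: Qd = 244, Qs = 641.
Surplus = 641 − 244 = 397.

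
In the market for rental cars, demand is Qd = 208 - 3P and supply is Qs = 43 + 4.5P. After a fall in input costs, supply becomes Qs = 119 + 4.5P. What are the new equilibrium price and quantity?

P' = 178/15, Q' = 172.4

Original equilibrium: P* = 22, Q* = 142.
New equilibrium: 208 - 3P = 119 + 4.5P, so 89 = 7.5P and P' = 178/15; Q' = 208 − 3(178/15) = 172.4.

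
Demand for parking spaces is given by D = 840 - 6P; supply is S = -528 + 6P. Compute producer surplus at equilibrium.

Equilibrium: 840 - 6P = -528 + 6P gives P* = 114, Q* = 156.
Supply starts at P = 88 (where S = 0).
PS = ½(114 − 88)(156) = 2028.

Producer surplus = 2028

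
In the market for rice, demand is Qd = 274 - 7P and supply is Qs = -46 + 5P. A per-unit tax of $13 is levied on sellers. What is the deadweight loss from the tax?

Deadweight loss = 5915/24

Pre-tax equilibrium: P* = 80/3, Q* = 262/3.
Tax on sellers shifts supply to Qs = -46 + 5(P − 13) = -111 + 5P.
274 - 7P = -111 + 5P gives buyer price Pb = 385/12; sellers receive Ps = 385/12 − 13 = 229/12.
New quantity: Q = 274 − 7(385/12) = 593/12.
DWL = ½ × 13 × (262/3 − 593/12) = 5915/24.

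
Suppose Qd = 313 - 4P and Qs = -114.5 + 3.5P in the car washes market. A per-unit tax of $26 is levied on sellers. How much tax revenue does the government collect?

Pre-tax equilibrium: P* = 57, Q* = 85.
Tax on sellers shifts supply to Qs = -114.5 + 3.5(P − 26) = -205.5 + 3.5P.
313 - 4P = -205.5 + 3.5P gives buyer price Pb = 1037/15; sellers receive Ps = 1037/15 − 26 = 647/15.
New quantity: Q = 313 − 4(1037/15) = 547/15.
Revenue = 26 × 547/15 = 14222/15.

Tax revenue = 14222/15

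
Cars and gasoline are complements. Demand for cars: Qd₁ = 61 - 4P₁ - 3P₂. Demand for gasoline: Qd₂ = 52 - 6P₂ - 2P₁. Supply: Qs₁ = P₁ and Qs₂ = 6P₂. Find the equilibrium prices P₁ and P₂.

P₁ = 32/3, P₂ = 23/9

Market 1: 61 - 4P₁ - 3P₂ = P₁ → 5P₁ + 3P₂ = 61.
Market 2: 12P₂ + 2P₁ = 52.
Eliminating P₂: 12×(1) − 3×(2) gives 54P₁ = 576, so P₁ = 32/3.
Back-substitute into (2): P₂ = (52 − 2×32/3) / 12 = 23/9.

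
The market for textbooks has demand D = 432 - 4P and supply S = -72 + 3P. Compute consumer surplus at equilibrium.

Consumer surplus = 2592

Equilibrium: 432 - 4P = -72 + 3P gives P* = 72, Q* = 144.
Demand choke price (D = 0): P = 108.
CS = ½(108 − 72)(144) = 2592.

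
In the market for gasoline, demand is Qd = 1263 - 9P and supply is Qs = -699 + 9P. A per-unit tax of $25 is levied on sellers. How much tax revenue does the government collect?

Pre-tax equilibrium: P* = 109, Q* = 282.
Tax on sellers shifts supply to Qs = -699 + 9(P − 25) = -924 + 9P.
1263 - 9P = -924 + 9P gives buyer price Pb = 121.5; sellers receive Ps = 121.5 − 25 = 96.5.
New quantity: Q = 1263 − 9(121.5) = 169.5.
Revenue = 25 × 169.5 = 4237.5.

Tax revenue = 4237.5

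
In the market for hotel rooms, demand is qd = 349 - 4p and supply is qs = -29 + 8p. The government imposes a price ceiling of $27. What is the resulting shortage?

Equilibrium price would be p* = 31.5, so the ceiling at 27 binds.
At p = 27: qd = 349 − 4(27) = 241, qs = -29 + 8(27) = 187.
Shortage = 241 − 187 = 54.

Shortage = 54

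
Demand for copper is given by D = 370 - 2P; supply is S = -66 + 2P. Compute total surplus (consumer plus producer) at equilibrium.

Total surplus = 11552

Equilibrium: 370 - 2P = -66 + 2P gives P* = 109, Q* = 152.
Demand choke price: P = 185; supply starts at P = 33.
CS = ½(185 − 109)(152) = 5776; PS = ½(109 − 33)(152) = 5776.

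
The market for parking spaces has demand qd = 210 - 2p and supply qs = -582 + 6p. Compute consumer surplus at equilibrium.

Equilibrium: 210 - 2p = -582 + 6p gives p* = 99, q* = 12.
Demand choke price (qd = 0): p = 105.
CS = ½(105 − 99)(12) = 36.

Consumer surplus = 36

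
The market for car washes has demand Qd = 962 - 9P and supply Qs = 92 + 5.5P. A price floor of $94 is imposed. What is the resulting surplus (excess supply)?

Surplus = 493

Equilibrium price would be P* = 60, so the floor at 94 binds.
At P = 94: Qd = 116, Qs = 609.
Surplus = 609 − 116 = 493.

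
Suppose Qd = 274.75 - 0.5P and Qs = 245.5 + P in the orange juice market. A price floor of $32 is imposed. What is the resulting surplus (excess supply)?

Surplus = 18.75

Equilibrium price would be P* = 19.5, so the floor at 32 binds.
At P = 32: Qd = 258.75, Qs = 277.5.
Surplus = 277.5 − 258.75 = 18.75.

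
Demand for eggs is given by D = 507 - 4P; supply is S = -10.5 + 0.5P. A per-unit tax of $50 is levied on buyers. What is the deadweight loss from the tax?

Deadweight loss = 5000/9

Pre-tax equilibrium: P* = 115, Q* = 47.
Tax on buyers shifts demand to D = 507 − 4(P + 50) = 307 - 4P.
307 - 4P = -10.5 + 0.5P gives seller price Ps = 635/9; buyers pay Pb = 635/9 + 50 = 1085/9.
New quantity: Q = 507 − 4(1085/9) = 223/9.
DWL = ½ × 50 × (47 − 223/9) = 5000/9.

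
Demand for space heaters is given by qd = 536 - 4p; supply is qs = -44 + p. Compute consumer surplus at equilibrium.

Consumer surplus = 648

Equilibrium: 536 - 4p = -44 + p gives p* = 116, q* = 72.
Demand choke price (qd = 0): p = 134.
CS = ½(134 − 116)(72) = 648.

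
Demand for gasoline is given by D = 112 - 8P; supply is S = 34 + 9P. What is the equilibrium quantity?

Set D = S: 112 - 8P = 34 + 9P.
78 = 17P, so P* = 78/17.
Q* = 112 − 8(78/17) = 1280/17.

Q* = 1280/17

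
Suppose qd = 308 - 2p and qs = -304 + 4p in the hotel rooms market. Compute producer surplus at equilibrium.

Equilibrium: 308 - 2p = -304 + 4p gives p* = 102, q* = 104.
Supply starts at p = 76 (where qs = 0).
PS = ½(102 − 76)(104) = 1352.

Producer surplus = 1352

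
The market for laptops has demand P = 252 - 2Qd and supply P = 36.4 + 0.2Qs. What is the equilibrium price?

Set the two price expressions equal: 252 - 2Q = 36.4 + 0.2Q.
215.6 = 2.2Q, so Q* = 98.
P* = 252 − (2)(98) = 56.

P* = 56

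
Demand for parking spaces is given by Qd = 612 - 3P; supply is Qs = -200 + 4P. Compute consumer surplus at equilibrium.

Equilibrium: 612 - 3P = -200 + 4P gives P* = 116, Q* = 264.
Demand choke price (Qd = 0): P = 204.
CS = ½(204 − 116)(264) = 11616.

Consumer surplus = 11616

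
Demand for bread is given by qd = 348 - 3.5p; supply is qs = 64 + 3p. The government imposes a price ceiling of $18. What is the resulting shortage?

Shortage = 167

Equilibrium price would be p* = 568/13, so the ceiling at 18 binds.
At p = 18: qd = 348 − 3.5(18) = 285, qs = 64 + 3(18) = 118.
Shortage = 285 − 118 = 167.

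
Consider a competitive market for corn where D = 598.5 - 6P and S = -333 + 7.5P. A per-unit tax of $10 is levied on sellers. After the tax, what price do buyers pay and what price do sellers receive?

Pre-tax equilibrium: P* = 69, Q* = 184.5.
Tax on sellers shifts supply to S = -333 + 7.5(P − 10) = -408 + 7.5P.
598.5 - 6P = -408 + 7.5P gives buyer price Pb = 671/9; sellers receive Ps = 671/9 − 10 = 581/9.
New quantity: Q = 598.5 − 6(671/9) = 907/6.

Buyers pay 671/9, sellers receive 581/9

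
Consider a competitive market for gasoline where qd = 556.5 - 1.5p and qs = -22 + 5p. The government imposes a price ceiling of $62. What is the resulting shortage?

Equilibrium price would be p* = 89, so the ceiling at 62 binds.
At p = 62: qd = 556.5 − 1.5(62) = 463.5, qs = -22 + 5(62) = 288.
Shortage = 463.5 − 288 = 175.5.

Shortage = 175.5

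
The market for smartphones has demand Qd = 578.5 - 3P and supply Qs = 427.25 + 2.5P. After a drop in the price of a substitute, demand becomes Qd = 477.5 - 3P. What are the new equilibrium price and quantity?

P' = 201/22, Q' = 4951/11

Original equilibrium: P* = 27.5, Q* = 496.
New equilibrium: 477.5 - 3P = 427.25 + 2.5P, so 50.25 = 5.5P and P' = 201/22; Q' = 477.5 − 3(201/22) = 4951/11.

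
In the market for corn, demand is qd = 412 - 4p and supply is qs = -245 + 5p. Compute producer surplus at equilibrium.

Producer surplus = 1440

Equilibrium: 412 - 4p = -245 + 5p gives p* = 73, q* = 120.
Supply starts at p = 49 (where qs = 0).
PS = ½(73 − 49)(120) = 1440.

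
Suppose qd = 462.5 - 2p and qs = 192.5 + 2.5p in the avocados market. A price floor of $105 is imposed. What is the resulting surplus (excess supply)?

Equilibrium price would be p* = 60, so the floor at 105 binds.
At p = 105: qd = 252.5, qs = 455.
Surplus = 455 − 252.5 = 202.5.

Surplus = 202.5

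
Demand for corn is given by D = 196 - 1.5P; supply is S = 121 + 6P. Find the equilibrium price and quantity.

P* = 10, Q* = 181

Set D = S: 196 - 1.5P = 121 + 6P.
75 = 7.5P, so P* = 10.
Q* = 196 − 1.5(10) = 181.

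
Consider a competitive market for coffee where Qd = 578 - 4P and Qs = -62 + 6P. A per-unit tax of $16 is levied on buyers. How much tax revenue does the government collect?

Tax revenue = 4537.6

Pre-tax equilibrium: P* = 64, Q* = 322.
Tax on buyers shifts demand to Qd = 578 − 4(P + 16) = 514 - 4P.
514 - 4P = -62 + 6P gives seller price Ps = 57.6; buyers pay Pb = 57.6 + 16 = 73.6.
New quantity: Q = 578 − 4(73.6) = 283.6.
Revenue = 16 × 283.6 = 4537.6.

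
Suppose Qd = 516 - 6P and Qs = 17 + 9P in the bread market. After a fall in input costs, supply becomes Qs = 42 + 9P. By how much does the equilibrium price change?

ΔP = -5/3

Original equilibrium: P* = 499/15, Q* = 316.4.
New equilibrium: 516 - 6P = 42 + 9P, so 474 = 15P and P' = 31.6; Q' = 516 − 6(31.6) = 326.4.
Change in price: 31.6 − 499/15 = -5/3.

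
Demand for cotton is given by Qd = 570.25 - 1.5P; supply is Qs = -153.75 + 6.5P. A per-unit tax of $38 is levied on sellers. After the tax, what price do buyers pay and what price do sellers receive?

Pre-tax equilibrium: P* = 90.5, Q* = 434.5.
Tax on sellers shifts supply to Qs = -153.75 + 6.5(P − 38) = -400.75 + 6.5P.
570.25 - 1.5P = -400.75 + 6.5P gives buyer price Pb = 121.375; sellers receive Ps = 121.375 − 38 = 83.375.
New quantity: Q = 570.25 − 1.5(121.375) = 388.1875.

Buyers pay $121.375, sellers receive $83.375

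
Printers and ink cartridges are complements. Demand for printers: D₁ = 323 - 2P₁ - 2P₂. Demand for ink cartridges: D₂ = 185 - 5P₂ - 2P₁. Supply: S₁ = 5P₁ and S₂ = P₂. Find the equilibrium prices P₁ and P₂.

Market 1: 323 - 2P₁ - 2P₂ = 5P₁ → 7P₁ + 2P₂ = 323.
Market 2: 6P₂ + 2P₁ = 185.
Eliminating P₂: 6×(1) − 2×(2) gives 38P₁ = 1568, so P₁ = 784/19.
Back-substitute into (2): P₂ = (185 − 2×784/19) / 6 = 649/38.

P₁ = 784/19, P₂ = 649/38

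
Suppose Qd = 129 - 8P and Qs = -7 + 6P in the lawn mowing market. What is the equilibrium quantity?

Q* = 359/7

Set Qd = Qs: 129 - 8P = -7 + 6P.
136 = 14P, so P* = 68/7.
Q* = 129 − 8(68/7) = 359/7.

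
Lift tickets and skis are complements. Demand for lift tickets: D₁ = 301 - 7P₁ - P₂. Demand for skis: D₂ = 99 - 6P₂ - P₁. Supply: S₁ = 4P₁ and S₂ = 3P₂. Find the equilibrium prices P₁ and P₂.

P₁ = 1305/49, P₂ = 394/49

Market 1: 301 - 7P₁ - P₂ = 4P₁ → 11P₁ + P₂ = 301.
Market 2: 9P₂ + P₁ = 99.
Eliminating P₂: 9×(1) − 1×(2) gives 98P₁ = 2610, so P₁ = 1305/49.
Back-substitute into (2): P₂ = (99 − 1×1305/49) / 9 = 394/49.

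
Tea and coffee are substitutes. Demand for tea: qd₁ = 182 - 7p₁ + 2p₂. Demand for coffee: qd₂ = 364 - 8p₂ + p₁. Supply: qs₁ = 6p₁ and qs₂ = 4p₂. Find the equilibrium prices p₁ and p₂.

Market 1: 182 - 7p₁ + 2p₂ = 6p₁ → 13p₁ - 2p₂ = 182.
Market 2: 12p₂ - p₁ = 364.
Eliminating p₂: 12×(1) + 2×(2) gives 154p₁ = 2912, so p₁ = 208/11.
Back-substitute into (2): p₂ = (364 + 1×208/11) / 12 = 351/11.

p₁ = 208/11, p₂ = 351/11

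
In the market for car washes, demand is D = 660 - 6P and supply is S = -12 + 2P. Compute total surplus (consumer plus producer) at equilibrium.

Total surplus = 8112

Equilibrium: 660 - 6P = -12 + 2P gives P* = 84, Q* = 156.
Demand choke price: P = 110; supply starts at P = 6.
CS = ½(110 − 84)(156) = 2028; PS = ½(84 − 6)(156) = 6084.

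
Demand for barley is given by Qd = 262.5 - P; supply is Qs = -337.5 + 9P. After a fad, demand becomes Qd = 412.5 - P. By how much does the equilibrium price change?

Original equilibrium: P* = 60, Q* = 202.5.
New equilibrium: 412.5 - P = -337.5 + 9P, so 750 = 10P and P' = 75; Q' = 412.5 − 1(75) = 337.5.
Change in price: 75 − 60 = 15.

ΔP = 15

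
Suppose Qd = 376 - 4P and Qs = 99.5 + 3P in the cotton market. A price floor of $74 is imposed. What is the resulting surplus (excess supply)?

Equilibrium price would be P* = 39.5, so the floor at 74 binds.
At P = 74: Qd = 80, Qs = 321.5.
Surplus = 321.5 − 80 = 241.5.

Surplus = 241.5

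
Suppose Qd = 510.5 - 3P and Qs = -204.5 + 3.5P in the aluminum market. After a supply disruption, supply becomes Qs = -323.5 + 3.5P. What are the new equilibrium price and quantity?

Original equilibrium: P* = 110, Q* = 180.5.
New equilibrium: 510.5 - 3P = -323.5 + 3.5P, so 834 = 6.5P and P' = 1668/13; Q' = 510.5 − 3(1668/13) = 3265/26.

P' = 1668/13, Q' = 3265/26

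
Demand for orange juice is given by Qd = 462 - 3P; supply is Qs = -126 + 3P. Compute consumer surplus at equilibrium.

Equilibrium: 462 - 3P = -126 + 3P gives P* = 98, Q* = 168.
Demand choke price (Qd = 0): P = 154.
CS = ½(154 − 98)(168) = 4704.

Consumer surplus = 4704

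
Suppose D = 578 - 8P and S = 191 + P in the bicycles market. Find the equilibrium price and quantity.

Set D = S: 578 - 8P = 191 + P.
387 = 9P, so P* = 43.
Q* = 578 − 8(43) = 234.

P* = 43, Q* = 234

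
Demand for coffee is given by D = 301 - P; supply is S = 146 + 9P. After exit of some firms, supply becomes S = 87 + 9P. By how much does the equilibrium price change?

ΔP = 5.9

Original equilibrium: P* = 15.5, Q* = 285.5.
New equilibrium: 301 - P = 87 + 9P, so 214 = 10P and P' = 21.4; Q' = 301 − 1(21.4) = 279.6.
Change in price: 21.4 − 15.5 = 5.9.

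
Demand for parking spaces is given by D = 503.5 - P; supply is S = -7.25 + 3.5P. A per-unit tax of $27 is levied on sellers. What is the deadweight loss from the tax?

Pre-tax equilibrium: P* = 113.5, Q* = 390.
Tax on sellers shifts supply to S = -7.25 + 3.5(P − 27) = -101.75 + 3.5P.
503.5 - P = -101.75 + 3.5P gives buyer price Pb = 134.5; sellers receive Ps = 134.5 − 27 = 107.5.
New quantity: Q = 503.5 − 1(134.5) = 369.
DWL = ½ × 27 × (390 − 369) = 283.5.

Deadweight loss = 283.5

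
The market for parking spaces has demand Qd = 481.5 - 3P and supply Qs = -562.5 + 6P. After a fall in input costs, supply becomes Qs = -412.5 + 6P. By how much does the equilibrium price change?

ΔP = -50/3

Original equilibrium: P* = 116, Q* = 133.5.
New equilibrium: 481.5 - 3P = -412.5 + 6P, so 894 = 9P and P' = 298/3; Q' = 481.5 − 3(298/3) = 183.5.
Change in price: 298/3 − 116 = -50/3.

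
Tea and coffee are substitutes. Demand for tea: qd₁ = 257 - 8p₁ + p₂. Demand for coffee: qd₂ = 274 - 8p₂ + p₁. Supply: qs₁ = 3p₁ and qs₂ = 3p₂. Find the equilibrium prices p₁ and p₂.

p₁ = 3101/120, p₂ = 3271/120

Market 1: 257 - 8p₁ + p₂ = 3p₁ → 11p₁ - p₂ = 257.
Market 2: 11p₂ - p₁ = 274.
Eliminating p₂: 11×(1) + 1×(2) gives 120p₁ = 3101, so p₁ = 3101/120.
Back-substitute into (2): p₂ = (274 + 1×3101/120) / 11 = 3271/120.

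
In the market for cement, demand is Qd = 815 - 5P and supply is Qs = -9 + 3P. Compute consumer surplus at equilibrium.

Consumer surplus = 9000

Equilibrium: 815 - 5P = -9 + 3P gives P* = 103, Q* = 300.
Demand choke price (Qd = 0): P = 163.
CS = ½(163 − 103)(300) = 9000.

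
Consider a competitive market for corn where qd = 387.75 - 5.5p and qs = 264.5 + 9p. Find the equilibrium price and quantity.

p* = 8.5, q* = 341

Set qd = qs: 387.75 - 5.5p = 264.5 + 9p.
123.25 = 14.5p, so p* = 8.5.
q* = 387.75 − 5.5(8.5) = 341.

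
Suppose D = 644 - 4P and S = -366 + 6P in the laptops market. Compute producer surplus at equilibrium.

Equilibrium: 644 - 4P = -366 + 6P gives P* = 101, Q* = 240.
Supply starts at P = 61 (where S = 0).
PS = ½(101 − 61)(240) = 4800.

Producer surplus = 4800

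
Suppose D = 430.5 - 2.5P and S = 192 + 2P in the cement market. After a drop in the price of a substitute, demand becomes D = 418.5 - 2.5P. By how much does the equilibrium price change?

Original equilibrium: P* = 53, Q* = 298.
New equilibrium: 418.5 - 2.5P = 192 + 2P, so 226.5 = 4.5P and P' = 151/3; Q' = 418.5 − 2.5(151/3) = 878/3.
Change in price: 151/3 − 53 = -8/3.

ΔP = -8/3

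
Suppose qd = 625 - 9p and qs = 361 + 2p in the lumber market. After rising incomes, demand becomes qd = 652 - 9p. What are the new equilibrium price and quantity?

p' = 291/11, q' = 4553/11

Original equilibrium: p* = 24, q* = 409.
New equilibrium: 652 - 9p = 361 + 2p, so 291 = 11p and p' = 291/11; q' = 652 − 9(291/11) = 4553/11.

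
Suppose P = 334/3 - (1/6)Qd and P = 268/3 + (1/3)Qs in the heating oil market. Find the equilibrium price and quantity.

P* = 104, Q* = 44

Set the two price expressions equal: 334/3 - (1/6)Q = 268/3 + (1/3)Q.
22 = 0.5Q, so Q* = 44.
P* = 334/3 − (1/6)(44) = 104.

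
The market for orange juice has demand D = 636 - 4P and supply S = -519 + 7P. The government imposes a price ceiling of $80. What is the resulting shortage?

Equilibrium price would be P* = 105, so the ceiling at 80 binds.
At P = 80: D = 636 − 4(80) = 316, S = -519 + 7(80) = 41.
Shortage = 316 − 41 = 275.

Shortage = 275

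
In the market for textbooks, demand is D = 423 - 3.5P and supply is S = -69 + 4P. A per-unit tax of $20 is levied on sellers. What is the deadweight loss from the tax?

Deadweight loss = 1120/3

Pre-tax equilibrium: P* = 65.6, Q* = 193.4.
Tax on sellers shifts supply to S = -69 + 4(P − 20) = -149 + 4P.
423 - 3.5P = -149 + 4P gives buyer price Pb = 1144/15; sellers receive Ps = 1144/15 − 20 = 844/15.
New quantity: Q = 423 − 3.5(1144/15) = 2341/15.
DWL = ½ × 20 × (193.4 − 2341/15) = 1120/3.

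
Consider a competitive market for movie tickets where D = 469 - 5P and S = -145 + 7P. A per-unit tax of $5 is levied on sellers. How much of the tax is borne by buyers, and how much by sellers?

Pre-tax equilibrium: P* = 307/6, Q* = 1279/6.
Tax on sellers shifts supply to S = -145 + 7(P − 5) = -180 + 7P.
469 - 5P = -180 + 7P gives buyer price Pb = 649/12; sellers receive Ps = 649/12 − 5 = 589/12.
New quantity: Q = 469 − 5(649/12) = 2383/12.
Buyer burden = 649/12 − 307/6 = 35/12; seller burden = 307/6 − 589/12 = 25/12.

Buyers bear 35/12, sellers bear 25/12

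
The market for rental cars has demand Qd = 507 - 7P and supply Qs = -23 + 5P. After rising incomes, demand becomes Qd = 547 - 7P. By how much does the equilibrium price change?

ΔP = 10/3

Original equilibrium: P* = 265/6, Q* = 1187/6.
New equilibrium: 547 - 7P = -23 + 5P, so 570 = 12P and P' = 47.5; Q' = 547 − 7(47.5) = 214.5.
Change in price: 47.5 − 265/6 = 10/3.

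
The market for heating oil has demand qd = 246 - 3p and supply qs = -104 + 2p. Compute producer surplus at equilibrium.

Equilibrium: 246 - 3p = -104 + 2p gives p* = 70, q* = 36.
Supply starts at p = 52 (where qs = 0).
PS = ½(70 − 52)(36) = 324.

Producer surplus = 324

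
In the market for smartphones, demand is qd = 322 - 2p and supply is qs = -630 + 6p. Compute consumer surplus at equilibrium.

Equilibrium: 322 - 2p = -630 + 6p gives p* = 119, q* = 84.
Demand choke price (qd = 0): p = 161.
CS = ½(161 − 119)(84) = 1764.

Consumer surplus = 1764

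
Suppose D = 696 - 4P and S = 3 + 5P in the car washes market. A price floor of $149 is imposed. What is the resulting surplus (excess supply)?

Surplus = 648

Equilibrium price would be P* = 77, so the floor at 149 binds.
At P = 149: D = 100, S = 748.
Surplus = 748 − 100 = 648.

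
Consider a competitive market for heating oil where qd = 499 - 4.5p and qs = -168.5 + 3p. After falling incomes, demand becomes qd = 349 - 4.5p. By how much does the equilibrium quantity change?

Δq = -60

Original equilibrium: p* = 89, q* = 98.5.
New equilibrium: 349 - 4.5p = -168.5 + 3p, so 517.5 = 7.5p and p' = 69; q' = 349 − 4.5(69) = 38.5.
Change in quantity: 38.5 − 98.5 = -60.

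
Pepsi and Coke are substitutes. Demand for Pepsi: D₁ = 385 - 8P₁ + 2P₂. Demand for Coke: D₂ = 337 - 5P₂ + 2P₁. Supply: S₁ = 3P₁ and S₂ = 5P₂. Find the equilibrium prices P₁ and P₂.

P₁ = 2262/53, P₂ = 4477/106

Market 1: 385 - 8P₁ + 2P₂ = 3P₁ → 11P₁ - 2P₂ = 385.
Market 2: 10P₂ - 2P₁ = 337.
Eliminating P₂: 10×(1) + 2×(2) gives 106P₁ = 4524, so P₁ = 2262/53.
Back-substitute into (2): P₂ = (337 + 2×2262/53) / 10 = 4477/106.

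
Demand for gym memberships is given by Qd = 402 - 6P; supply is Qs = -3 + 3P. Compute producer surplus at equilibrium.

Producer surplus = 2904

Equilibrium: 402 - 6P = -3 + 3P gives P* = 45, Q* = 132.
Supply starts at P = 1 (where Qs = 0).
PS = ½(45 − 1)(132) = 2904.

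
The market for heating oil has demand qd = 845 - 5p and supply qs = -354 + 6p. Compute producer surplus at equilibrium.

Equilibrium: 845 - 5p = -354 + 6p gives p* = 109, q* = 300.
Supply starts at p = 59 (where qs = 0).
PS = ½(109 − 59)(300) = 7500.

Producer surplus = 7500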